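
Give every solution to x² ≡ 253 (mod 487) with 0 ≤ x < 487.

184, 303

Since 487 ≡ 3 (mod 4), a square root of 253 is 253^((487+1)/4) = 253^122 mod 487.
Repeated squaring: 253^2≡212, 253^4≡140, 253^8≡120, 253^16≡277, 253^32≡270, 253^64≡337 (mod 487).
253^122 = 253^(64+32+16+8+2) ≡ 303 (mod 487).
Check: 303² = 91809 ≡ 253 (mod 487). The two roots are 184 and 303.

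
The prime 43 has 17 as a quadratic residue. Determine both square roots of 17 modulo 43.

19, 24

Since 43 ≡ 3 (mod 4), a square root of 17 is 17^((43+1)/4) = 17^11 mod 43.
Repeated squaring: 17^2≡31, 17^4≡15, 17^8≡10 (mod 43).
17^11 = 17^(8+2+1) ≡ 24 (mod 43).
Check: 24² = 576 ≡ 17 (mod 43). The two roots are 19 and 24.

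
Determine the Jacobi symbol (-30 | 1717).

First reduce: -30 ≡ 1687 (mod 1717).
Reciprocity: 1687 ≡ 3 and 1717 ≡ 1 (mod 4), so (1687/1717) = +(1717/1687).
Reduce top mod 1687: now compute (30/1687).
Pull out 2: since 1687 ≡ 7 (mod 8), (2/1687) = +1.
Reciprocity: 15 ≡ 3 and 1687 ≡ 3 (mod 4), so (15/1687) = −(1687/15).
Reduce top mod 15: now compute (7/15).
Reciprocity: 7 ≡ 3 and 15 ≡ 3 (mod 4), so (7/15) = −(15/7).
Reduce top mod 7: now compute (1/7).
Reached (1/7) = 1. Collecting the sign flips along the way, the symbol is +1.

1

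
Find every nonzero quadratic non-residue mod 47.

5,10,11,13,15,19,20,22,23,26,29,30,31,33,35,38,39,40,41,43,44,45,46

Square k = 1,…,23 (k and 47−k give the same square):
1²=1, 2²=4, 3²=9, 4²=16, 5²=25, 6²=36, 7²≡2, 8²≡17, 9²≡34, 10²≡6, 11²≡27, 12²≡3, 13²≡28, 14²≡8, 15²≡37, 16²≡21, 17²≡7, 18²≡42, 19²≡32, 20²≡24, 21²≡18, 22²≡14, 23²≡12 (mod 47).
The residues are {1, 2, 3, 4, 6, 7, 8, 9, 12, 14, 16, 17, 18, 21, 24, 25, 27, 28, 32, 34, 36, 37, 42}; the non-residues are the remaining 23 nonzero classes.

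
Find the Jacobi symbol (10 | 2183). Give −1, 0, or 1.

Pull out 2: since 2183 ≡ 7 (mod 8), (2/2183) = +1.
Reciprocity: 5 ≡ 1 and 2183 ≡ 3 (mod 4), so (5/2183) = +(2183/5).
Reduce top mod 5: now compute (3/5).
Reciprocity: 3 ≡ 3 and 5 ≡ 1 (mod 4), so (3/5) = +(5/3).
Reduce top mod 3: now compute (2/3).
Pull out 2: since 3 ≡ 3 (mod 8), (2/3) = -1.
Reached (1/3) = 1. Collecting the sign flips along the way, the symbol is -1.

-1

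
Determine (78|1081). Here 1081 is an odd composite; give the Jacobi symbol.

Pull out 2: since 1081 ≡ 1 (mod 8), (2/1081) = +1.
Reciprocity: 39 ≡ 3 and 1081 ≡ 1 (mod 4), so (39/1081) = +(1081/39).
Reduce top mod 39: now compute (28/39).
Pull out 2^2: since 39 ≡ 7 (mod 8), (2/39) = +1, so (2/39)^2 = +1.
Reciprocity: 7 ≡ 3 and 39 ≡ 3 (mod 4), so (7/39) = −(39/7).
Reduce top mod 7: now compute (4/7).
Pull out 2^2: since 7 ≡ 7 (mod 8), (2/7) = +1, so (2/7)^2 = +1.
Reached (1/7) = 1. Collecting the sign flips along the way, the symbol is -1.

-1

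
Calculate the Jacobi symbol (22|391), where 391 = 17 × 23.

1

Pull out 2: since 391 ≡ 7 (mod 8), (2/391) = +1.
Reciprocity: 11 ≡ 3 and 391 ≡ 3 (mod 4), so (11/391) = −(391/11).
Reduce top mod 11: now compute (6/11).
Pull out 2: since 11 ≡ 3 (mod 8), (2/11) = -1.
Reciprocity: 3 ≡ 3 and 11 ≡ 3 (mod 4), so (3/11) = −(11/3).
Reduce top mod 3: now compute (2/3).
Pull out 2: since 3 ≡ 3 (mod 8), (2/3) = -1.
Reached (1/3) = 1. Collecting the sign flips along the way, the symbol is +1.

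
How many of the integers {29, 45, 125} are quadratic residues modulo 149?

3

(29/149) = +1 → QR.
(45/149) = +1 → QR.
(125/149) = +1 → QR.
Total quadratic residues among the 3: 3.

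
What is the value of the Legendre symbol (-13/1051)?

First reduce: -13 ≡ 1038 (mod 1051).
Pull out 2: since 1051 ≡ 3 (mod 8), (2/1051) = -1.
Reciprocity: 519 ≡ 3 and 1051 ≡ 3 (mod 4), so (519/1051) = −(1051/519).
Reduce top mod 519: now compute (13/519).
Reciprocity: 13 ≡ 1 and 519 ≡ 3 (mod 4), so (13/519) = +(519/13).
Reduce top mod 13: now compute (12/13).
Pull out 2^2: since 13 ≡ 5 (mod 8), (2/13) = -1, so (2/13)^2 = +1.
Reciprocity: 3 ≡ 3 and 13 ≡ 1 (mod 4), so (3/13) = +(13/3).
Reduce top mod 3: now compute (1/3).
Reached (1/3) = 1. Collecting the sign flips along the way, the symbol is +1.

1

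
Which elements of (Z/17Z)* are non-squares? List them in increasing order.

Square k = 1,…,8 (k and 17−k give the same square):
1²=1, 2²=4, 3²=9, 4²=16, 5²≡8, 6²≡2, 7²≡15, 8²≡13 (mod 17).
The residues are {1, 2, 4, 8, 9, 13, 15, 16}; the non-residues are the remaining 8 nonzero classes.

3, 5, 6, 7, 10, 11, 12, 14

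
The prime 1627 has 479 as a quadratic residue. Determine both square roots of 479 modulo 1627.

Since 1627 ≡ 3 (mod 4), a square root of 479 is 479^((1627+1)/4) = 479^407 mod 1627.
Repeated squaring: 479^2≡34, 479^4≡1156, 479^8≡569, 479^16≡1615, 479^32≡144, 479^64≡1212, 479^128≡1390, 479^256≡851 (mod 1627).
479^407 = 479^(256+128+16+4+2+1) ≡ 822 (mod 1627).
Check: 822² = 675684 ≡ 479 (mod 1627). The two roots are 805 and 822.

805, 822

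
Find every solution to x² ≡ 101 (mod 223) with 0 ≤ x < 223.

Since 223 ≡ 3 (mod 4), a square root of 101 is 101^((223+1)/4) = 101^56 mod 223.
Repeated squaring: 101^2≡166, 101^4≡127, 101^8≡73, 101^16≡200, 101^32≡83 (mod 223).
101^56 = 101^(32+16+8) ≡ 18 (mod 223).
Check: 18² = 324 ≡ 101 (mod 223). The two roots are 18 and 205.

18, 205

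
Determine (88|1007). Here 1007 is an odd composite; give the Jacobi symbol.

Pull out 2^3: since 1007 ≡ 7 (mod 8), (2/1007) = +1, so (2/1007)^3 = +1.
Reciprocity: 11 ≡ 3 and 1007 ≡ 3 (mod 4), so (11/1007) = −(1007/11).
Reduce top mod 11: now compute (6/11).
Pull out 2: since 11 ≡ 3 (mod 8), (2/11) = -1.
Reciprocity: 3 ≡ 3 and 11 ≡ 3 (mod 4), so (3/11) = −(11/3).
Reduce top mod 3: now compute (2/3).
Pull out 2: since 3 ≡ 3 (mod 8), (2/3) = -1.
Reached (1/3) = 1. Collecting the sign flips along the way, the symbol is +1.

1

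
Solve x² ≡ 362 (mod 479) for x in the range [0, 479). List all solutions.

29, 450

Since 479 ≡ 3 (mod 4), a square root of 362 is 362^((479+1)/4) = 362^120 mod 479.
Repeated squaring: 362^2≡277, 362^4≡89, 362^8≡257, 362^16≡426, 362^32≡414, 362^64≡393 (mod 479).
362^120 = 362^(64+32+16+8) ≡ 450 (mod 479).
Check: 450² = 202500 ≡ 362 (mod 479). The two roots are 29 and 450.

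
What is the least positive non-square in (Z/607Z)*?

(2/607) = +1, so 2 is a residue.
(3/607) = −1, so 3 is the smallest positive non-residue mod 607.

3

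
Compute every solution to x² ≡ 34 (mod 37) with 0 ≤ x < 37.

16, 21

37 ≡ 1 (mod 4), so we find a root by search.
Trying successive values, 16² = 256 ≡ 34 (mod 37). The other root is 37 − 16 = 21.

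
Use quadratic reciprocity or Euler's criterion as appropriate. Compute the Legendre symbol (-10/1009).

1

First reduce: -10 ≡ 999 (mod 1009).
Reciprocity: 999 ≡ 3 and 1009 ≡ 1 (mod 4), so (999/1009) = +(1009/999).
Reduce top mod 999: now compute (10/999).
Pull out 2: since 999 ≡ 7 (mod 8), (2/999) = +1.
Reciprocity: 5 ≡ 1 and 999 ≡ 3 (mod 4), so (5/999) = +(999/5).
Reduce top mod 5: now compute (4/5).
Pull out 2^2: since 5 ≡ 5 (mod 8), (2/5) = -1, so (2/5)^2 = +1.
Reached (1/5) = 1. Collecting the sign flips along the way, the symbol is +1.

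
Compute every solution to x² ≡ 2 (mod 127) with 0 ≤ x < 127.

16, 111

Since 127 ≡ 3 (mod 4), a square root of 2 is 2^((127+1)/4) = 2^32 mod 127.
Repeated squaring: 2^2≡4, 2^4≡16, 2^8≡2, 2^16≡4, 2^32≡16 (mod 127).
2^32 = 2^(32) ≡ 16 (mod 127).
Check: 16² = 256 ≡ 2 (mod 127). The two roots are 16 and 111.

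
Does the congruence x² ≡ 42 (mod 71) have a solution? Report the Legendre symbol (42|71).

Euler's criterion: (42/71) ≡ 42^35 (mod 71).
42^2 ≡ 60 (mod 71)
42^4 ≡ 50 (mod 71)
42^8 ≡ 15 (mod 71)
42^16 ≡ 12 (mod 71)
42^32 ≡ 2 (mod 71)
42^35 = 42^(32+2+1) ≡ 70 (mod 71).
Result is 70 ≡ −1, so (42/71) = −1.

-1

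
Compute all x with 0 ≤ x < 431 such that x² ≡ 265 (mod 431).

Since 431 ≡ 3 (mod 4), a square root of 265 is 265^((431+1)/4) = 265^108 mod 431.
Repeated squaring: 265^2≡403, 265^4≡353, 265^8≡50, 265^16≡345, 265^32≡69, 265^64≡20 (mod 431).
265^108 = 265^(64+32+8+4) ≡ 328 (mod 431).
Check: 328² = 107584 ≡ 265 (mod 431). The two roots are 103 and 328.

103, 328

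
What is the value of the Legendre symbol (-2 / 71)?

Euler's criterion: (-2/71) ≡ 69^35 (mod 71).
69^2 ≡ 4 (mod 71)
69^4 ≡ 16 (mod 71)
69^8 ≡ 43 (mod 71)
69^16 ≡ 3 (mod 71)
69^32 ≡ 9 (mod 71)
69^35 = 69^(32+2+1) ≡ 70 (mod 71).
Result is 70 ≡ −1, so (-2/71) = −1.

-1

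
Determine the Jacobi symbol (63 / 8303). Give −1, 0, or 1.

Reciprocity: 63 ≡ 3 and 8303 ≡ 3 (mod 4), so (63/8303) = −(8303/63).
Reduce top mod 63: now compute (50/63).
Pull out 2: since 63 ≡ 7 (mod 8), (2/63) = +1.
Reciprocity: 25 ≡ 1 and 63 ≡ 3 (mod 4), so (25/63) = +(63/25).
Reduce top mod 25: now compute (13/25).
Reciprocity: 13 ≡ 1 and 25 ≡ 1 (mod 4), so (13/25) = +(25/13).
Reduce top mod 13: now compute (12/13).
Pull out 2^2: since 13 ≡ 5 (mod 8), (2/13) = -1, so (2/13)^2 = +1.
Reciprocity: 3 ≡ 3 and 13 ≡ 1 (mod 4), so (3/13) = +(13/3).
Reduce top mod 3: now compute (1/3).
Reached (1/3) = 1. Collecting the sign flips along the way, the symbol is -1.

-1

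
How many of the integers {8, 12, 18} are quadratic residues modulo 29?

0

(8/29) = -1 → non-residue.
(12/29) = -1 → non-residue.
(18/29) = -1 → non-residue.
Total quadratic residues among the 3: 0.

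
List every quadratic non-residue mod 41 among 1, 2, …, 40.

3 6 7 11 12 13 14 15 17 19 22 24 26 27 28 29 30 34 35 38

Square k = 1,…,20 (k and 41−k give the same square):
1²=1, 2²=4, 3²=9, 4²=16, 5²=25, 6²=36, 7²≡8, 8²≡23, 9²≡40, 10²≡18, 11²≡39, 12²≡21, 13²≡5, 14²≡32, 15²≡20, 16²≡10, 17²≡2, 18²≡37, 19²≡33, 20²≡31 (mod 41).
The residues are {1, 2, 4, 5, 8, 9, 10, 16, 18, 20, 21, 23, 25, 31, 32, 33, 36, 37, 39, 40}; the non-residues are the remaining 20 nonzero classes.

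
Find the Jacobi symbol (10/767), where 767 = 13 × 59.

-1

Pull out 2: since 767 ≡ 7 (mod 8), (2/767) = +1.
Reciprocity: 5 ≡ 1 and 767 ≡ 3 (mod 4), so (5/767) = +(767/5).
Reduce top mod 5: now compute (2/5).
Pull out 2: since 5 ≡ 5 (mod 8), (2/5) = -1.
Reached (1/5) = 1. Collecting the sign flips along the way, the symbol is -1.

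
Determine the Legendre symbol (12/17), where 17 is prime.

-1

Pull out 2^2: since 17 ≡ 1 (mod 8), (2/17) = +1, so (2/17)^2 = +1.
Reciprocity: 3 ≡ 3 and 17 ≡ 1 (mod 4), so (3/17) = +(17/3).
Reduce top mod 3: now compute (2/3).
Pull out 2: since 3 ≡ 3 (mod 8), (2/3) = -1.
Reached (1/3) = 1. Collecting the sign flips along the way, the symbol is -1.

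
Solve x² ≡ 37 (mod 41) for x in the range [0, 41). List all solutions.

41 ≡ 1 (mod 4), so we find a root by search.
Trying successive values, 18² = 324 ≡ 37 (mod 41). The other root is 41 − 18 = 23.

18, 23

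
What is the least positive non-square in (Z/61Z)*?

(2/61) = −1, so 2 is the smallest positive non-residue mod 61.

2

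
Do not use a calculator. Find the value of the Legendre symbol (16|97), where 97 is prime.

Pull out 2^4: since 97 ≡ 1 (mod 8), (2/97) = +1, so (2/97)^4 = +1.
Reached (1/97) = 1. Collecting the sign flips along the way, the symbol is +1.

1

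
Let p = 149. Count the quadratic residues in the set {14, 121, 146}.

(14/149) = -1 → non-residue.
(121/149) = +1 → QR.
(146/149) = -1 → non-residue.
Total quadratic residues among the 3: 1.

1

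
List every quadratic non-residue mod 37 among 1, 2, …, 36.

2 5 6 8 13 14 15 17 18 19 20 22 23 24 29 31 32 35

Square k = 1,…,18 (k and 37−k give the same square):
1²=1, 2²=4, 3²=9, 4²=16, 5²=25, 6²=36, 7²≡12, 8²≡27, 9²≡7, 10²≡26, 11²≡10, 12²≡33, 13²≡21, 14²≡11, 15²≡3, 16²≡34, 17²≡30, 18²≡28 (mod 37).
The residues are {1, 3, 4, 7, 9, 10, 11, 12, 16, 21, 25, 26, 27, 28, 30, 33, 34, 36}; the non-residues are the remaining 18 nonzero classes.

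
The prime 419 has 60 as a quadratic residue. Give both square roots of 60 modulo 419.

136, 283

Since 419 ≡ 3 (mod 4), a square root of 60 is 60^((419+1)/4) = 60^105 mod 419.
Repeated squaring: 60^2≡248, 60^4≡330, 60^8≡379, 60^16≡343, 60^32≡329, 60^64≡139 (mod 419).
60^105 = 60^(64+32+8+1) ≡ 136 (mod 419).
Check: 136² = 18496 ≡ 60 (mod 419). The two roots are 136 and 283.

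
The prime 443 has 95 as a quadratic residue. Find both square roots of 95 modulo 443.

Since 443 ≡ 3 (mod 4), a square root of 95 is 95^((443+1)/4) = 95^111 mod 443.
Repeated squaring: 95^2≡165, 95^4≡202, 95^8≡48, 95^16≡89, 95^32≡390, 95^64≡151 (mod 443).
95^111 = 95^(64+32+8+4+2+1) ≡ 192 (mod 443).
Check: 192² = 36864 ≡ 95 (mod 443). The two roots are 192 and 251.

192, 251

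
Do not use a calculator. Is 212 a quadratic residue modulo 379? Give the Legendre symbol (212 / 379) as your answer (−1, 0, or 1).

Pull out 2^2: since 379 ≡ 3 (mod 8), (2/379) = -1, so (2/379)^2 = +1.
Reciprocity: 53 ≡ 1 and 379 ≡ 3 (mod 4), so (53/379) = +(379/53).
Reduce top mod 53: now compute (8/53).
Pull out 2^3: since 53 ≡ 5 (mod 8), (2/53) = -1, so (2/53)^3 = -1.
Reached (1/53) = 1. Collecting the sign flips along the way, the symbol is -1.

-1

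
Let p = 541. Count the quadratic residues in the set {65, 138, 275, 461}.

(65/541) = -1 → non-residue.
(138/541) = -1 → non-residue.
(275/541) = -1 → non-residue.
(461/541) = +1 → QR.
Total quadratic residues among the 4: 1.

1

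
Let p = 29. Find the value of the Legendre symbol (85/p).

-1

Euler's criterion: (85/29) ≡ 27^14 (mod 29).
27^2 ≡ 4 (mod 29)
27^4 ≡ 16 (mod 29)
27^8 ≡ 24 (mod 29)
27^14 = 27^(8+4+2) ≡ 28 (mod 29).
Result is 28 ≡ −1, so (85/29) = −1.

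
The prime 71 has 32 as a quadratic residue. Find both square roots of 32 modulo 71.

Since 71 ≡ 3 (mod 4), a square root of 32 is 32^((71+1)/4) = 32^18 mod 71.
Repeated squaring: 32^2≡30, 32^4≡48, 32^8≡32, 32^16≡30 (mod 71).
32^18 = 32^(16+2) ≡ 48 (mod 71).
Check: 48² = 2304 ≡ 32 (mod 71). The two roots are 23 and 48.

23, 48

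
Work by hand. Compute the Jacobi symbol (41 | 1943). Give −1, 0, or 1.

Reciprocity: 41 ≡ 1 and 1943 ≡ 3 (mod 4), so (41/1943) = +(1943/41).
Reduce top mod 41: now compute (16/41).
Pull out 2^4: since 41 ≡ 1 (mod 8), (2/41) = +1, so (2/41)^4 = +1.
Reached (1/41) = 1. Collecting the sign flips along the way, the symbol is +1.

1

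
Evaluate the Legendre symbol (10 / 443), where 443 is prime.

Euler's criterion: (10/443) ≡ 10^221 (mod 443).
10^2 ≡ 100 (mod 443)
10^4 ≡ 254 (mod 443)
10^8 ≡ 281 (mod 443)
10^16 ≡ 107 (mod 443)
10^32 ≡ 374 (mod 443)
10^64 ≡ 331 (mod 443)
10^128 ≡ 140 (mod 443)
10^221 = 10^(128+64+16+8+4+1) ≡ 1 (mod 443).
Result is 1, so (10/443) = 1.

1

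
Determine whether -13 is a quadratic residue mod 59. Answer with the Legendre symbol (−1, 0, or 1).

Euler's criterion: (-13/59) ≡ 46^29 (mod 59).
46^2 ≡ 51 (mod 59)
46^4 ≡ 5 (mod 59)
46^8 ≡ 25 (mod 59)
46^16 ≡ 35 (mod 59)
46^29 = 46^(16+8+4+1) ≡ 1 (mod 59).
Result is 1, so (-13/59) = 1.

1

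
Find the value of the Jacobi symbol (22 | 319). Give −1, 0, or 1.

Pull out 2: since 319 ≡ 7 (mod 8), (2/319) = +1.
Reciprocity: 11 ≡ 3 and 319 ≡ 3 (mod 4), so (11/319) = −(319/11).
Reduce top mod 11: now compute (0/11).
Top reduces to 0: gcd > 1, so the symbol is 0.

0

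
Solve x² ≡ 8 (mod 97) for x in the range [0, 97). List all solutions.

97 ≡ 1 (mod 4), so we find a root by search.
Trying successive values, 28² = 784 ≡ 8 (mod 97). The other root is 97 − 28 = 69.

28, 69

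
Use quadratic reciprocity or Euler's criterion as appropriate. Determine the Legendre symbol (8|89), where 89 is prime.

Pull out 2^3: since 89 ≡ 1 (mod 8), (2/89) = +1, so (2/89)^3 = +1.
Reached (1/89) = 1. Collecting the sign flips along the way, the symbol is +1.

1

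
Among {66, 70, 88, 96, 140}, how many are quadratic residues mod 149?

(66/149) = -1 → non-residue.
(70/149) = -1 → non-residue.
(88/149) = +1 → QR.
(96/149) = +1 → QR.
(140/149) = +1 → QR.
Total quadratic residues among the 5: 3.

3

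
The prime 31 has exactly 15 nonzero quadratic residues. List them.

Square k = 1,…,15 (k and 31−k give the same square):
1²=1, 2²=4, 3²=9, 4²=16, 5²=25, 6²≡5, 7²≡18, 8²≡2, 9²≡19, 10²≡7, 11²≡28, 12²≡20, 13²≡14, 14²≡10, 15²≡8 (mod 31).
So the quadratic residues mod 31 are {1, 2, 4, 5, 7, 8, 9, 10, 14, 16, 18, 19, 20, 25, 28}.

1 2 4 5 7 8 9 10 14 16 18 19 20 25 28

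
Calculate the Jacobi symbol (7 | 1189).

Reciprocity: 7 ≡ 3 and 1189 ≡ 1 (mod 4), so (7/1189) = +(1189/7).
Reduce top mod 7: now compute (6/7).
Pull out 2: since 7 ≡ 7 (mod 8), (2/7) = +1.
Reciprocity: 3 ≡ 3 and 7 ≡ 3 (mod 4), so (3/7) = −(7/3).
Reduce top mod 3: now compute (1/3).
Reached (1/3) = 1. Collecting the sign flips along the way, the symbol is -1.

-1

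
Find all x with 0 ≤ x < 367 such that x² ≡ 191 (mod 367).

Since 367 ≡ 3 (mod 4), a square root of 191 is 191^((367+1)/4) = 191^92 mod 367.
Repeated squaring: 191^2≡148, 191^4≡251, 191^8≡244, 191^16≡82, 191^32≡118, 191^64≡345 (mod 367).
191^92 = 191^(64+16+8+4) ≡ 73 (mod 367).
Check: 73² = 5329 ≡ 191 (mod 367). The two roots are 73 and 294.

73, 294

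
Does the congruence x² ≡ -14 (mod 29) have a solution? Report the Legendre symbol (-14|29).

-1

First reduce: -14 ≡ 15 (mod 29).
Reciprocity: 15 ≡ 3 and 29 ≡ 1 (mod 4), so (15/29) = +(29/15).
Reduce top mod 15: now compute (14/15).
Pull out 2: since 15 ≡ 7 (mod 8), (2/15) = +1.
Reciprocity: 7 ≡ 3 and 15 ≡ 3 (mod 4), so (7/15) = −(15/7).
Reduce top mod 7: now compute (1/7).
Reached (1/7) = 1. Collecting the sign flips along the way, the symbol is -1.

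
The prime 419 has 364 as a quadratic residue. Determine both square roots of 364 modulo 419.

153, 266

Since 419 ≡ 3 (mod 4), a square root of 364 is 364^((419+1)/4) = 364^105 mod 419.
Repeated squaring: 364^2≡92, 364^4≡84, 364^8≡352, 364^16≡299, 364^32≡154, 364^64≡252 (mod 419).
364^105 = 364^(64+32+8+1) ≡ 266 (mod 419).
Check: 266² = 70756 ≡ 364 (mod 419). The two roots are 153 and 266.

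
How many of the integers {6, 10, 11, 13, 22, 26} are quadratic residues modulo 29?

(6/29) = +1 → QR.
(10/29) = -1 → non-residue.
(11/29) = -1 → non-residue.
(13/29) = +1 → QR.
(22/29) = +1 → QR.
(26/29) = -1 → non-residue.
Total quadratic residues among the 6: 3.

3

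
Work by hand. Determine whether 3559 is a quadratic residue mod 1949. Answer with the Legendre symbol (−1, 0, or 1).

First reduce: 3559 ≡ 1610 (mod 1949).
Pull out 2: since 1949 ≡ 5 (mod 8), (2/1949) = -1.
Reciprocity: 805 ≡ 1 and 1949 ≡ 1 (mod 4), so (805/1949) = +(1949/805).
Reduce top mod 805: now compute (339/805).
Reciprocity: 339 ≡ 3 and 805 ≡ 1 (mod 4), so (339/805) = +(805/339).
Reduce top mod 339: now compute (127/339).
Reciprocity: 127 ≡ 3 and 339 ≡ 3 (mod 4), so (127/339) = −(339/127).
Reduce top mod 127: now compute (85/127).
Reciprocity: 85 ≡ 1 and 127 ≡ 3 (mod 4), so (85/127) = +(127/85).
Reduce top mod 85: now compute (42/85).
Pull out 2: since 85 ≡ 5 (mod 8), (2/85) = -1.
Reciprocity: 21 ≡ 1 and 85 ≡ 1 (mod 4), so (21/85) = +(85/21).
Reduce top mod 21: now compute (1/21).
Reached (1/21) = 1. Collecting the sign flips along the way, the symbol is -1.

-1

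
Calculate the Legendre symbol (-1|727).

First reduce: -1 ≡ 726 (mod 727).
Pull out 2: since 727 ≡ 7 (mod 8), (2/727) = +1.
Reciprocity: 363 ≡ 3 and 727 ≡ 3 (mod 4), so (363/727) = −(727/363).
Reduce top mod 363: now compute (1/363).
Reached (1/363) = 1. Collecting the sign flips along the way, the symbol is -1.

-1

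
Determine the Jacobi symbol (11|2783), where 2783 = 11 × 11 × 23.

Reciprocity: 11 ≡ 3 and 2783 ≡ 3 (mod 4), so (11/2783) = −(2783/11).
Reduce top mod 11: now compute (0/11).
Top reduces to 0: gcd > 1, so the symbol is 0.

0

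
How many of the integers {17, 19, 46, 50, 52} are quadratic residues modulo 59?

(17/59) = +1 → QR.
(19/59) = +1 → QR.
(46/59) = +1 → QR.
(50/59) = -1 → non-residue.
(52/59) = -1 → non-residue.
Total quadratic residues among the 5: 3.

3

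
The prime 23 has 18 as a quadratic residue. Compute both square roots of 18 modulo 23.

8, 15

Since 23 ≡ 3 (mod 4), a square root of 18 is 18^((23+1)/4) = 18^6 mod 23.
Repeated squaring: 18^2≡2, 18^4≡4 (mod 23).
18^6 = 18^(4+2) ≡ 8 (mod 23).
Check: 8² = 64 ≡ 18 (mod 23). The two roots are 8 and 15.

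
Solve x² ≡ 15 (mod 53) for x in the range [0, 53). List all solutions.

53 ≡ 1 (mod 4), so we find a root by search.
Trying successive values, 11² = 121 ≡ 15 (mod 53). The other root is 53 − 11 = 42.

11, 42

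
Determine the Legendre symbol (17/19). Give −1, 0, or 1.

1

Reciprocity: 17 ≡ 1 and 19 ≡ 3 (mod 4), so (17/19) = +(19/17).
Reduce top mod 17: now compute (2/17).
Pull out 2: since 17 ≡ 1 (mod 8), (2/17) = +1.
Reached (1/17) = 1. Collecting the sign flips along the way, the symbol is +1.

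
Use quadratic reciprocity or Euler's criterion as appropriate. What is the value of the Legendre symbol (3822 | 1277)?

1

First reduce: 3822 ≡ 1268 (mod 1277).
Pull out 2^2: since 1277 ≡ 5 (mod 8), (2/1277) = -1, so (2/1277)^2 = +1.
Reciprocity: 317 ≡ 1 and 1277 ≡ 1 (mod 4), so (317/1277) = +(1277/317).
Reduce top mod 317: now compute (9/317).
Reciprocity: 9 ≡ 1 and 317 ≡ 1 (mod 4), so (9/317) = +(317/9).
Reduce top mod 9: now compute (2/9).
Pull out 2: since 9 ≡ 1 (mod 8), (2/9) = +1.
Reached (1/9) = 1. Collecting the sign flips along the way, the symbol is +1.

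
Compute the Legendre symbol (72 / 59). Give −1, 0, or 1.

-1

Euler's criterion: (72/59) ≡ 13^29 (mod 59).
13^2 ≡ 51 (mod 59)
13^4 ≡ 5 (mod 59)
13^8 ≡ 25 (mod 59)
13^16 ≡ 35 (mod 59)
13^29 = 13^(16+8+4+1) ≡ 58 (mod 59).
Result is 58 ≡ −1, so (72/59) = −1.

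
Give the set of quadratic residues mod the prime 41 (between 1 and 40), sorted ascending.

1 2 4 5 8 9 10 16 18 20 21 23 25 31 32 33 36 37 39 40

Square k = 1,…,20 (k and 41−k give the same square):
1²=1, 2²=4, 3²=9, 4²=16, 5²=25, 6²=36, 7²≡8, 8²≡23, 9²≡40, 10²≡18, 11²≡39, 12²≡21, 13²≡5, 14²≡32, 15²≡20, 16²≡10, 17²≡2, 18²≡37, 19²≡33, 20²≡31 (mod 41).
So the quadratic residues mod 41 are {1, 2, 4, 5, 8, 9, 10, 16, 18, 20, 21, 23, 25, 31, 32, 33, 36, 37, 39, 40}.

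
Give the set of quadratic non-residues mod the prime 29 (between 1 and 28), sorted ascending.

2,3,8,10,11,12,14,15,17,18,19,21,26,27

Square k = 1,…,14 (k and 29−k give the same square):
1²=1, 2²=4, 3²=9, 4²=16, 5²=25, 6²≡7, 7²≡20, 8²≡6, 9²≡23, 10²≡13, 11²≡5, 12²≡28, 13²≡24, 14²≡22 (mod 29).
The residues are {1, 4, 5, 6, 7, 9, 13, 16, 20, 22, 23, 24, 25, 28}; the non-residues are the remaining 14 nonzero classes.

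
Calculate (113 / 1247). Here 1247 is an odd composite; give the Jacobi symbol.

1

Reciprocity: 113 ≡ 1 and 1247 ≡ 3 (mod 4), so (113/1247) = +(1247/113).
Reduce top mod 113: now compute (4/113).
Pull out 2^2: since 113 ≡ 1 (mod 8), (2/113) = +1, so (2/113)^2 = +1.
Reached (1/113) = 1. Collecting the sign flips along the way, the symbol is +1.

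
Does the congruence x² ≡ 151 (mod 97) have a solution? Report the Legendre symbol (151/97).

1

First reduce: 151 ≡ 54 (mod 97).
Pull out 2: since 97 ≡ 1 (mod 8), (2/97) = +1.
Reciprocity: 27 ≡ 3 and 97 ≡ 1 (mod 4), so (27/97) = +(97/27).
Reduce top mod 27: now compute (16/27).
Pull out 2^4: since 27 ≡ 3 (mod 8), (2/27) = -1, so (2/27)^4 = +1.
Reached (1/27) = 1. Collecting the sign flips along the way, the symbol is +1.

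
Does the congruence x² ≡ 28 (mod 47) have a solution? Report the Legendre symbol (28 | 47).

Pull out 2^2: since 47 ≡ 7 (mod 8), (2/47) = +1, so (2/47)^2 = +1.
Reciprocity: 7 ≡ 3 and 47 ≡ 3 (mod 4), so (7/47) = −(47/7).
Reduce top mod 7: now compute (5/7).
Reciprocity: 5 ≡ 1 and 7 ≡ 3 (mod 4), so (5/7) = +(7/5).
Reduce top mod 5: now compute (2/5).
Pull out 2: since 5 ≡ 5 (mod 8), (2/5) = -1.
Reached (1/5) = 1. Collecting the sign flips along the way, the symbol is +1.

1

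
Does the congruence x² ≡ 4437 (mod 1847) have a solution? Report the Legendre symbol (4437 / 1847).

First reduce: 4437 ≡ 743 (mod 1847).
Reciprocity: 743 ≡ 3 and 1847 ≡ 3 (mod 4), so (743/1847) = −(1847/743).
Reduce top mod 743: now compute (361/743).
Reciprocity: 361 ≡ 1 and 743 ≡ 3 (mod 4), so (361/743) = +(743/361).
Reduce top mod 361: now compute (21/361).
Reciprocity: 21 ≡ 1 and 361 ≡ 1 (mod 4), so (21/361) = +(361/21).
Reduce top mod 21: now compute (4/21).
Pull out 2^2: since 21 ≡ 5 (mod 8), (2/21) = -1, so (2/21)^2 = +1.
Reached (1/21) = 1. Collecting the sign flips along the way, the symbol is -1.

-1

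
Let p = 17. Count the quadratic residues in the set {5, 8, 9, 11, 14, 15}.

3

(5/17) = -1 → non-residue.
(8/17) = +1 → QR.
(9/17) = +1 → QR.
(11/17) = -1 → non-residue.
(14/17) = -1 → non-residue.
(15/17) = +1 → QR.
Total quadratic residues among the 6: 3.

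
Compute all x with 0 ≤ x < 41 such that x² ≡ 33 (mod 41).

41 ≡ 1 (mod 4), so we find a root by search.
Trying successive values, 19² = 361 ≡ 33 (mod 41). The other root is 41 − 19 = 22.

19, 22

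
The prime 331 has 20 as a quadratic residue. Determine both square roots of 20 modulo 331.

135, 196

Since 331 ≡ 3 (mod 4), a square root of 20 is 20^((331+1)/4) = 20^83 mod 331.
Repeated squaring: 20^2≡69, 20^4≡127, 20^8≡241, 20^16≡156, 20^32≡173, 20^64≡139 (mod 331).
20^83 = 20^(64+16+2+1) ≡ 196 (mod 331).
Check: 196² = 38416 ≡ 20 (mod 331). The two roots are 135 and 196.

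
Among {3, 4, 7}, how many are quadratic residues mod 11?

2

(3/11) = +1 → QR.
(4/11) = +1 → QR.
(7/11) = -1 → non-residue.
Total quadratic residues among the 3: 2.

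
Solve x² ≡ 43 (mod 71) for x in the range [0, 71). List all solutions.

Since 71 ≡ 3 (mod 4), a square root of 43 is 43^((71+1)/4) = 43^18 mod 71.
Repeated squaring: 43^2≡3, 43^4≡9, 43^8≡10, 43^16≡29 (mod 71).
43^18 = 43^(16+2) ≡ 16 (mod 71).
Check: 16² = 256 ≡ 43 (mod 71). The two roots are 16 and 55.

16, 55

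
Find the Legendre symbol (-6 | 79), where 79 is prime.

1

First reduce: -6 ≡ 73 (mod 79).
Reciprocity: 73 ≡ 1 and 79 ≡ 3 (mod 4), so (73/79) = +(79/73).
Reduce top mod 73: now compute (6/73).
Pull out 2: since 73 ≡ 1 (mod 8), (2/73) = +1.
Reciprocity: 3 ≡ 3 and 73 ≡ 1 (mod 4), so (3/73) = +(73/3).
Reduce top mod 3: now compute (1/3).
Reached (1/3) = 1. Collecting the sign flips along the way, the symbol is +1.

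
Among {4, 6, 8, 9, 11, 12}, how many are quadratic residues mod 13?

3

(4/13) = +1 → QR.
(6/13) = -1 → non-residue.
(8/13) = -1 → non-residue.
(9/13) = +1 → QR.
(11/13) = -1 → non-residue.
(12/13) = +1 → QR.
Total quadratic residues among the 6: 3.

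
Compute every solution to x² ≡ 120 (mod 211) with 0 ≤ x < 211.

72, 139

Since 211 ≡ 3 (mod 4), a square root of 120 is 120^((211+1)/4) = 120^53 mod 211.
Repeated squaring: 120^2≡52, 120^4≡172, 120^8≡44, 120^16≡37, 120^32≡103 (mod 211).
120^53 = 120^(32+16+4+1) ≡ 139 (mod 211).
Check: 139² = 19321 ≡ 120 (mod 211). The two roots are 72 and 139.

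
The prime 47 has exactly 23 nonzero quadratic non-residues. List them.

5,10,11,13,15,19,20,22,23,26,29,30,31,33,35,38,39,40,41,43,44,45,46

Square k = 1,…,23 (k and 47−k give the same square):
1²=1, 2²=4, 3²=9, 4²=16, 5²=25, 6²=36, 7²≡2, 8²≡17, 9²≡34, 10²≡6, 11²≡27, 12²≡3, 13²≡28, 14²≡8, 15²≡37, 16²≡21, 17²≡7, 18²≡42, 19²≡32, 20²≡24, 21²≡18, 22²≡14, 23²≡12 (mod 47).
The residues are {1, 2, 3, 4, 6, 7, 8, 9, 12, 14, 16, 17, 18, 21, 24, 25, 27, 28, 32, 34, 36, 37, 42}; the non-residues are the remaining 23 nonzero classes.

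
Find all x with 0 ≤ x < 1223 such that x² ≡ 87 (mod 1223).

Since 1223 ≡ 3 (mod 4), a square root of 87 is 87^((1223+1)/4) = 87^306 mod 1223.
Repeated squaring: 87^2≡231, 87^4≡772, 87^8≡383, 87^16≡1152, 87^32≡149, 87^64≡187, 87^128≡725, 87^256≡958 (mod 1223).
87^306 = 87^(256+32+16+2) ≡ 309 (mod 1223).
Check: 309² = 95481 ≡ 87 (mod 1223). The two roots are 309 and 914.

309, 914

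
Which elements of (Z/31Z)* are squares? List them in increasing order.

1 2 4 5 7 8 9 10 14 16 18 19 20 25 28

Square k = 1,…,15 (k and 31−k give the same square):
1²=1, 2²=4, 3²=9, 4²=16, 5²=25, 6²≡5, 7²≡18, 8²≡2, 9²≡19, 10²≡7, 11²≡28, 12²≡20, 13²≡14, 14²≡10, 15²≡8 (mod 31).
So the quadratic residues mod 31 are {1, 2, 4, 5, 7, 8, 9, 10, 14, 16, 18, 19, 20, 25, 28}.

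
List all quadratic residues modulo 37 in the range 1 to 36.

1,3,4,7,9,10,11,12,16,21,25,26,27,28,30,33,34,36

Square k = 1,…,18 (k and 37−k give the same square):
1²=1, 2²=4, 3²=9, 4²=16, 5²=25, 6²=36, 7²≡12, 8²≡27, 9²≡7, 10²≡26, 11²≡10, 12²≡33, 13²≡21, 14²≡11, 15²≡3, 16²≡34, 17²≡30, 18²≡28 (mod 37).
So the quadratic residues mod 37 are {1, 3, 4, 7, 9, 10, 11, 12, 16, 21, 25, 26, 27, 28, 30, 33, 34, 36}.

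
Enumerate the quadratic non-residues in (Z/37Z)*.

Square k = 1,…,18 (k and 37−k give the same square):
1²=1, 2²=4, 3²=9, 4²=16, 5²=25, 6²=36, 7²≡12, 8²≡27, 9²≡7, 10²≡26, 11²≡10, 12²≡33, 13²≡21, 14²≡11, 15²≡3, 16²≡34, 17²≡30, 18²≡28 (mod 37).
The residues are {1, 3, 4, 7, 9, 10, 11, 12, 16, 21, 25, 26, 27, 28, 30, 33, 34, 36}; the non-residues are the remaining 18 nonzero classes.

2,5,6,8,13,14,15,17,18,19,20,22,23,24,29,31,32,35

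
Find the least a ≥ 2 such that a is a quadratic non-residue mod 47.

(2/47) = +1, so 2 is a residue.
(3/47) = +1, so 3 is a residue.
(4/47) = +1, so 4 is a residue.
(5/47) = −1, so 5 is the smallest positive non-residue mod 47.

5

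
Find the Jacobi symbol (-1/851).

First reduce: -1 ≡ 850 (mod 851).
Pull out 2: since 851 ≡ 3 (mod 8), (2/851) = -1.
Reciprocity: 425 ≡ 1 and 851 ≡ 3 (mod 4), so (425/851) = +(851/425).
Reduce top mod 425: now compute (1/425).
Reached (1/425) = 1. Collecting the sign flips along the way, the symbol is -1.

-1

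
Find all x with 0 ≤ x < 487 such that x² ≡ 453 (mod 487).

49, 438

Since 487 ≡ 3 (mod 4), a square root of 453 is 453^((487+1)/4) = 453^122 mod 487.
Repeated squaring: 453^2≡182, 453^4≡8, 453^8≡64, 453^16≡200, 453^32≡66, 453^64≡460 (mod 487).
453^122 = 453^(64+32+16+8+2) ≡ 49 (mod 487).
Check: 49² = 2401 ≡ 453 (mod 487). The two roots are 49 and 438.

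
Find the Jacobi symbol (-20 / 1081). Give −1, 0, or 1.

1

First reduce: -20 ≡ 1061 (mod 1081).
Reciprocity: 1061 ≡ 1 and 1081 ≡ 1 (mod 4), so (1061/1081) = +(1081/1061).
Reduce top mod 1061: now compute (20/1061).
Pull out 2^2: since 1061 ≡ 5 (mod 8), (2/1061) = -1, so (2/1061)^2 = +1.
Reciprocity: 5 ≡ 1 and 1061 ≡ 1 (mod 4), so (5/1061) = +(1061/5).
Reduce top mod 5: now compute (1/5).
Reached (1/5) = 1. Collecting the sign flips along the way, the symbol is +1.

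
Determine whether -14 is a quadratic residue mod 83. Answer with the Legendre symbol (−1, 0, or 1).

1

Euler's criterion: (-14/83) ≡ 69^41 (mod 83).
69^2 ≡ 30 (mod 83)
69^4 ≡ 70 (mod 83)
69^8 ≡ 3 (mod 83)
69^16 ≡ 9 (mod 83)
69^32 ≡ 81 (mod 83)
69^41 = 69^(32+8+1) ≡ 1 (mod 83).
Result is 1, so (-14/83) = 1.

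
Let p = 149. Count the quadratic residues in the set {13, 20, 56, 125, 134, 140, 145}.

(13/149) = -1 → non-residue.
(20/149) = +1 → QR.
(56/149) = -1 → non-residue.
(125/149) = +1 → QR.
(134/149) = -1 → non-residue.
(140/149) = +1 → QR.
(145/149) = +1 → QR.
Total quadratic residues among the 7: 4.

4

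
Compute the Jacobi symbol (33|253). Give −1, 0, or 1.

Reciprocity: 33 ≡ 1 and 253 ≡ 1 (mod 4), so (33/253) = +(253/33).
Reduce top mod 33: now compute (22/33).
Pull out 2: since 33 ≡ 1 (mod 8), (2/33) = +1.
Reciprocity: 11 ≡ 3 and 33 ≡ 1 (mod 4), so (11/33) = +(33/11).
Reduce top mod 11: now compute (0/11).
Top reduces to 0: gcd > 1, so the symbol is 0.

0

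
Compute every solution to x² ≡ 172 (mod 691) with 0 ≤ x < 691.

92, 599

Since 691 ≡ 3 (mod 4), a square root of 172 is 172^((691+1)/4) = 172^173 mod 691.
Repeated squaring: 172^2≡562, 172^4≡57, 172^8≡485, 172^16≡285, 172^32≡378, 172^64≡538, 172^128≡606 (mod 691).
172^173 = 172^(128+32+8+4+1) ≡ 599 (mod 691).
Check: 599² = 358801 ≡ 172 (mod 691). The two roots are 92 and 599.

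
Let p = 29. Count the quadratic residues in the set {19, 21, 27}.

0

(19/29) = -1 → non-residue.
(21/29) = -1 → non-residue.
(27/29) = -1 → non-residue.
Total quadratic residues among the 3: 0.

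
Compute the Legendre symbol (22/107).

Pull out 2: since 107 ≡ 3 (mod 8), (2/107) = -1.
Reciprocity: 11 ≡ 3 and 107 ≡ 3 (mod 4), so (11/107) = −(107/11).
Reduce top mod 11: now compute (8/11).
Pull out 2^3: since 11 ≡ 3 (mod 8), (2/11) = -1, so (2/11)^3 = -1.
Reached (1/11) = 1. Collecting the sign flips along the way, the symbol is -1.

-1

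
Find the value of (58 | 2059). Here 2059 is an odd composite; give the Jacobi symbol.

0

Pull out 2: since 2059 ≡ 3 (mod 8), (2/2059) = -1.
Reciprocity: 29 ≡ 1 and 2059 ≡ 3 (mod 4), so (29/2059) = +(2059/29).
Reduce top mod 29: now compute (0/29).
Top reduces to 0: gcd > 1, so the symbol is 0.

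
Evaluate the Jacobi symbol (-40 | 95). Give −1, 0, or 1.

0

First reduce: -40 ≡ 55 (mod 95).
Reciprocity: 55 ≡ 3 and 95 ≡ 3 (mod 4), so (55/95) = −(95/55).
Reduce top mod 55: now compute (40/55).
Pull out 2^3: since 55 ≡ 7 (mod 8), (2/55) = +1, so (2/55)^3 = +1.
Reciprocity: 5 ≡ 1 and 55 ≡ 3 (mod 4), so (5/55) = +(55/5).
Reduce top mod 5: now compute (0/5).
Top reduces to 0: gcd > 1, so the symbol is 0.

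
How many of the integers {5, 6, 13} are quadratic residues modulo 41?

1

(5/41) = +1 → QR.
(6/41) = -1 → non-residue.
(13/41) = -1 → non-residue.
Total quadratic residues among the 3: 1.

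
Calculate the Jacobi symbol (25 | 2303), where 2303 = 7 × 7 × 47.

1

Reciprocity: 25 ≡ 1 and 2303 ≡ 3 (mod 4), so (25/2303) = +(2303/25).
Reduce top mod 25: now compute (3/25).
Reciprocity: 3 ≡ 3 and 25 ≡ 1 (mod 4), so (3/25) = +(25/3).
Reduce top mod 3: now compute (1/3).
Reached (1/3) = 1. Collecting the sign flips along the way, the symbol is +1.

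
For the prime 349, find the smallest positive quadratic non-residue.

(2/349) = −1, so 2 is the smallest positive non-residue mod 349.

2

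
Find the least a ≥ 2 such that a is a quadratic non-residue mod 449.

3

(2/449) = +1, so 2 is a residue.
(3/449) = −1, so 3 is the smallest positive non-residue mod 449.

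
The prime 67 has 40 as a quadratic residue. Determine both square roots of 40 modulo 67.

Since 67 ≡ 3 (mod 4), a square root of 40 is 40^((67+1)/4) = 40^17 mod 67.
Repeated squaring: 40^2≡59, 40^4≡64, 40^8≡9, 40^16≡14 (mod 67).
40^17 = 40^(16+1) ≡ 24 (mod 67).
Check: 24² = 576 ≡ 40 (mod 67). The two roots are 24 and 43.

24, 43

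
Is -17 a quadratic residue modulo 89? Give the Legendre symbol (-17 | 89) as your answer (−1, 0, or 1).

First reduce: -17 ≡ 72 (mod 89).
Pull out 2^3: since 89 ≡ 1 (mod 8), (2/89) = +1, so (2/89)^3 = +1.
Reciprocity: 9 ≡ 1 and 89 ≡ 1 (mod 4), so (9/89) = +(89/9).
Reduce top mod 9: now compute (8/9).
Pull out 2^3: since 9 ≡ 1 (mod 8), (2/9) = +1, so (2/9)^3 = +1.
Reached (1/9) = 1. Collecting the sign flips along the way, the symbol is +1.

1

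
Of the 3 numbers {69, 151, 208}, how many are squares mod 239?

0

(69/239) = -1 → non-residue.
(151/239) = -1 → non-residue.
(208/239) = -1 → non-residue.
Total quadratic residues among the 3: 0.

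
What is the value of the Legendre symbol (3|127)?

-1

Reciprocity: 3 ≡ 3 and 127 ≡ 3 (mod 4), so (3/127) = −(127/3).
Reduce top mod 3: now compute (1/3).
Reached (1/3) = 1. Collecting the sign flips along the way, the symbol is -1.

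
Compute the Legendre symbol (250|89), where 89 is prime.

1

Euler's criterion: (250/89) ≡ 72^44 (mod 89).
72^2 ≡ 22 (mod 89)
72^4 ≡ 39 (mod 89)
72^8 ≡ 8 (mod 89)
72^16 ≡ 64 (mod 89)
72^32 ≡ 2 (mod 89)
72^44 = 72^(32+8+4) ≡ 1 (mod 89).
Result is 1, so (250/89) = 1.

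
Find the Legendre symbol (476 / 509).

Euler's criterion: (476/509) ≡ 476^254 (mod 509).
476^2 ≡ 71 (mod 509)
476^4 ≡ 460 (mod 509)
476^8 ≡ 365 (mod 509)
476^16 ≡ 376 (mod 509)
476^32 ≡ 383 (mod 509)
476^64 ≡ 97 (mod 509)
476^128 ≡ 247 (mod 509)
476^254 = 476^(128+64+32+16+8+4+2) ≡ 508 (mod 509).
Result is 508 ≡ −1, so (476/509) = −1.

-1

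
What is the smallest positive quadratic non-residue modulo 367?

(2/367) = +1, so 2 is a residue.
(3/367) = −1, so 3 is the smallest positive non-residue mod 367.

3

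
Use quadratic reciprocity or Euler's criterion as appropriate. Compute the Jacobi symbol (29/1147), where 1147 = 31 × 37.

Reciprocity: 29 ≡ 1 and 1147 ≡ 3 (mod 4), so (29/1147) = +(1147/29).
Reduce top mod 29: now compute (16/29).
Pull out 2^4: since 29 ≡ 5 (mod 8), (2/29) = -1, so (2/29)^4 = +1.
Reached (1/29) = 1. Collecting the sign flips along the way, the symbol is +1.

1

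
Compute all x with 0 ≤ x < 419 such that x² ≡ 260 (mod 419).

Since 419 ≡ 3 (mod 4), a square root of 260 is 260^((419+1)/4) = 260^105 mod 419.
Repeated squaring: 260^2≡141, 260^4≡188, 260^8≡148, 260^16≡116, 260^32≡48, 260^64≡209 (mod 419).
260^105 = 260^(64+32+8+1) ≡ 375 (mod 419).
Check: 375² = 140625 ≡ 260 (mod 419). The two roots are 44 and 375.

44, 375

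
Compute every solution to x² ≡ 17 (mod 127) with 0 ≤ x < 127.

12, 115

Since 127 ≡ 3 (mod 4), a square root of 17 is 17^((127+1)/4) = 17^32 mod 127.
Repeated squaring: 17^2≡35, 17^4≡82, 17^8≡120, 17^16≡49, 17^32≡115 (mod 127).
17^32 = 17^(32) ≡ 115 (mod 127).
Check: 115² = 13225 ≡ 17 (mod 127). The two roots are 12 and 115.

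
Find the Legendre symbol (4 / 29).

1

Euler's criterion: (4/29) ≡ 4^14 (mod 29).
4^2 ≡ 16 (mod 29)
4^4 ≡ 24 (mod 29)
4^8 ≡ 25 (mod 29)
4^14 = 4^(8+4+2) ≡ 1 (mod 29).
Result is 1, so (4/29) = 1.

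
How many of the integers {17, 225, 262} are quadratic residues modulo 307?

(17/307) = +1 → QR.
(225/307) = +1 → QR.
(262/307) = +1 → QR.
Total quadratic residues among the 3: 3.

3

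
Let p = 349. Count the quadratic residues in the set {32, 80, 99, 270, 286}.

(32/349) = -1 → non-residue.
(80/349) = +1 → QR.
(99/349) = -1 → non-residue.
(270/349) = -1 → non-residue.
(286/349) = -1 → non-residue.
Total quadratic residues among the 5: 1.

1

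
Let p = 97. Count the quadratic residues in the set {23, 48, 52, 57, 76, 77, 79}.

(23/97) = -1 → non-residue.
(48/97) = +1 → QR.
(52/97) = -1 → non-residue.
(57/97) = -1 → non-residue.
(76/97) = -1 → non-residue.
(77/97) = -1 → non-residue.
(79/97) = +1 → QR.
Total quadratic residues among the 7: 2.

2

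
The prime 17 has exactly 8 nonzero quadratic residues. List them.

1, 2, 4, 8, 9, 13, 15, 16

Square k = 1,…,8 (k and 17−k give the same square):
1²=1, 2²=4, 3²=9, 4²=16, 5²≡8, 6²≡2, 7²≡15, 8²≡13 (mod 17).
So the quadratic residues mod 17 are {1, 2, 4, 8, 9, 13, 15, 16}.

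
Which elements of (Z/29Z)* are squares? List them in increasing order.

1,4,5,6,7,9,13,16,20,22,23,24,25,28

Square k = 1,…,14 (k and 29−k give the same square):
1²=1, 2²=4, 3²=9, 4²=16, 5²=25, 6²≡7, 7²≡20, 8²≡6, 9²≡23, 10²≡13, 11²≡5, 12²≡28, 13²≡24, 14²≡22 (mod 29).
So the quadratic residues mod 29 are {1, 4, 5, 6, 7, 9, 13, 16, 20, 22, 23, 24, 25, 28}.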